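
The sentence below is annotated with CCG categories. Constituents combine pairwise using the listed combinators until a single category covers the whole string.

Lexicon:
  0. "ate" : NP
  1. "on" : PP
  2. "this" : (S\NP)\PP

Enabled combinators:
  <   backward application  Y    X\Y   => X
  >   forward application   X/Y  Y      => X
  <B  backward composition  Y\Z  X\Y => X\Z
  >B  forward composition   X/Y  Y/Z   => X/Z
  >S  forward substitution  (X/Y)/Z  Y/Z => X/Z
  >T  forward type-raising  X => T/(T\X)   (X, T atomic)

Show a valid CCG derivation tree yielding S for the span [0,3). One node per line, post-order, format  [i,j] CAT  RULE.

[0,1] NP  lex  "ate"
[1,2] PP  lex  "on"
[2,3] (S\NP)\PP  lex  "this"
[1,3] S\NP  <  k=2
[0,3] S  <  k=1

[0,3] S   <
  [0,1] "ate" : NP
  [1,3] S\NP   <
    [1,2] "on" : PP
    [2,3] "this" : (S\NP)\PP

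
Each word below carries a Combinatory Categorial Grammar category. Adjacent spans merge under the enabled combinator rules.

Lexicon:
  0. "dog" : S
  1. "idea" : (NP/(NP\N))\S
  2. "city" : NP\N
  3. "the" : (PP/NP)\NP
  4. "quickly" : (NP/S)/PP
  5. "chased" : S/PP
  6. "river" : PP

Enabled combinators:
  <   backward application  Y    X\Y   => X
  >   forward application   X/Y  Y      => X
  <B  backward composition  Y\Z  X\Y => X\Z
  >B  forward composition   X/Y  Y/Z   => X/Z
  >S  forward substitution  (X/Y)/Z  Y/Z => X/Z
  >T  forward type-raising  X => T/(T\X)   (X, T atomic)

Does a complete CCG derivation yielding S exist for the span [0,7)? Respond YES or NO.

NO

S (NP/(NP\N))\S NP\N (PP/NP)\NP (NP/S)/PP S/PP PP
CKY chart[0,7] = {N/(N\PP), NP/(NP\PP), PP, PP/(NP\NP), PP/(PP\PP), S/(S\PP)}; S ∉ chart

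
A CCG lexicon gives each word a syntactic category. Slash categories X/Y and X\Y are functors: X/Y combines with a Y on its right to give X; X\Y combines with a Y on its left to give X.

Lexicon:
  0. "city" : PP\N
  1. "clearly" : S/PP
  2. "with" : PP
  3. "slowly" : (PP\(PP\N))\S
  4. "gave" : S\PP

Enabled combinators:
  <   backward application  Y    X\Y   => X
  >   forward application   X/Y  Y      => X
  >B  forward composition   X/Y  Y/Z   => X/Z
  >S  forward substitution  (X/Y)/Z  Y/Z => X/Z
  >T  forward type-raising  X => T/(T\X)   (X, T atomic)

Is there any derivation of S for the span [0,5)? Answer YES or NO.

YES

[0,5] S   <
  [0,4] PP   <
    [0,1] "city" : PP\N
    [1,4] PP\(PP\N)   <
      [1,3] S   >
        [1,2] "clearly" : S/PP
        [2,3] "with" : PP
      [3,4] "slowly" : (PP\(PP\N))\S
  [4,5] "gave" : S\PP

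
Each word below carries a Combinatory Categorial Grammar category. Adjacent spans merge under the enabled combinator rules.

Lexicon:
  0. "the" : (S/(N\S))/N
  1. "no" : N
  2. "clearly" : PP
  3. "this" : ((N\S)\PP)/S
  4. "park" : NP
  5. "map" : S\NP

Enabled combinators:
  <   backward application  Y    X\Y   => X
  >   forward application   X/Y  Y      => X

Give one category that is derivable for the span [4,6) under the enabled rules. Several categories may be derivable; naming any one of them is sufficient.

S

[0,6] S   >
  [0,2] S/(N\S)   >
    [0,1] "the" : (S/(N\S))/N
    [1,2] "no" : N
  [2,6] N\S   <
    [2,3] "clearly" : PP
    [3,6] (N\S)\PP   >
      [3,4] "this" : ((N\S)\PP)/S
      [4,6] S   <
        [4,5] "park" : NP
        [5,6] "map" : S\NP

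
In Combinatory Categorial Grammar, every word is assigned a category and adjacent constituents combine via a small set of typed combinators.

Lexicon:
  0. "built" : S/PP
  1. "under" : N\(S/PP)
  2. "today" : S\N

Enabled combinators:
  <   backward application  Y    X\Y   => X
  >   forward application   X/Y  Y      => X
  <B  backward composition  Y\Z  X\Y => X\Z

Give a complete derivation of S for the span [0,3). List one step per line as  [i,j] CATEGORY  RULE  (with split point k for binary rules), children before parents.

[0,3] S   <
  [0,2] N   <
    [0,1] "built" : S/PP
    [1,2] "under" : N\(S/PP)
  [2,3] "today" : S\N

[0,1] S/PP  lex  "built"
[1,2] N\(S/PP)  lex  "under"
[0,2] N  <  k=1
[2,3] S\N  lex  "today"
[0,3] S  <  k=2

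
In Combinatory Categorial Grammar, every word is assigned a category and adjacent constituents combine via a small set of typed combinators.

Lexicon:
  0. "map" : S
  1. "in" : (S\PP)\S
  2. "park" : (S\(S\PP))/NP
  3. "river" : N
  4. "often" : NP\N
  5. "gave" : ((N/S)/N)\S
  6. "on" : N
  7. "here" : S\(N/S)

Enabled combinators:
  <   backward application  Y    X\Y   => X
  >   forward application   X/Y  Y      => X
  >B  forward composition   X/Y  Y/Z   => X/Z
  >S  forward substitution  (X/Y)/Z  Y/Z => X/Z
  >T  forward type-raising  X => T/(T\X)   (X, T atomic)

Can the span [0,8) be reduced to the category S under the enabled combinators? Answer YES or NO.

[0,8] S   <
  [0,7] N/S   >
    [0,6] (N/S)/N   <
      [0,5] S   <
        [0,2] S\PP   <
          [0,1] "map" : S
          [1,2] "in" : (S\PP)\S
        [2,5] S\(S\PP)   >
          [2,3] "park" : (S\(S\PP))/NP
          [3,5] NP   >
            [3,4] NP/(NP\N)   >T
              [3,4] "river" : N
            [4,5] "often" : NP\N
      [5,6] "gave" : ((N/S)/N)\S
    [6,7] "on" : N
  [7,8] "here" : S\(N/S)

YES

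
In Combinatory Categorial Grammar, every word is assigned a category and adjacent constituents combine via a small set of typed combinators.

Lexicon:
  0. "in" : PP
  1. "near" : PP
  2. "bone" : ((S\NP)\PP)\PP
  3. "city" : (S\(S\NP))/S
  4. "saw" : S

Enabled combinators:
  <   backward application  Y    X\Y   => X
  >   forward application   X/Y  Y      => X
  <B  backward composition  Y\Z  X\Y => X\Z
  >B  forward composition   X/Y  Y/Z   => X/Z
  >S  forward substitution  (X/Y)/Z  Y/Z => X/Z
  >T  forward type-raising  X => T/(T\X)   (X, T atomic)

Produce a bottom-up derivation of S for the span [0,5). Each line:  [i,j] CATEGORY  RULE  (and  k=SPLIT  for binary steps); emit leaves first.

[0,5] S   <
  [0,3] S\NP   <
    [0,1] "in" : PP
    [1,3] (S\NP)\PP   <
      [1,2] "near" : PP
      [2,3] "bone" : ((S\NP)\PP)\PP
  [3,5] S\(S\NP)   >
    [3,4] "city" : (S\(S\NP))/S
    [4,5] "saw" : S

[0,1] PP  lex  "in"
[1,2] PP  lex  "near"
[2,3] ((S\NP)\PP)\PP  lex  "bone"
[1,3] (S\NP)\PP  <  k=2
[0,3] S\NP  <  k=1
[3,4] (S\(S\NP))/S  lex  "city"
[4,5] S  lex  "saw"
[3,5] S\(S\NP)  >  k=4
[0,5] S  <  k=3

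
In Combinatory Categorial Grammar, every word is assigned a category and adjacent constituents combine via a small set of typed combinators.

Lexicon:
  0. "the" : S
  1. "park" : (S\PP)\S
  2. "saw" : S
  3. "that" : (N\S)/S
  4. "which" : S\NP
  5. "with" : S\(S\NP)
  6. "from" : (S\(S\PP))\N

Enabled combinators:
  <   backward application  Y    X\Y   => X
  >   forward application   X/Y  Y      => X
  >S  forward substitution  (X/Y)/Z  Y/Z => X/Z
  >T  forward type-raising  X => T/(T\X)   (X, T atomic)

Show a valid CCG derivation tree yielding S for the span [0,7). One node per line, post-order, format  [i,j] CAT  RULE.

[0,1] S  lex  "the"
[1,2] (S\PP)\S  lex  "park"
[0,2] S\PP  <  k=1
[2,3] S  lex  "saw"
[3,4] (N\S)/S  lex  "that"
[4,5] S\NP  lex  "which"
[5,6] S\(S\NP)  lex  "with"
[4,6] S  <  k=5
[3,6] N\S  >  k=4
[2,6] N  <  k=3
[6,7] (S\(S\PP))\N  lex  "from"
[2,7] S\(S\PP)  <  k=6
[0,7] S  <  k=2

[0,7] S   <
  [0,2] S\PP   <
    [0,1] "the" : S
    [1,2] "park" : (S\PP)\S
  [2,7] S\(S\PP)   <
    [2,6] N   <
      [2,3] "saw" : S
      [3,6] N\S   >
        [3,4] "that" : (N\S)/S
        [4,6] S   <
          [4,5] "which" : S\NP
          [5,6] "with" : S\(S\NP)
    [6,7] "from" : (S\(S\PP))\N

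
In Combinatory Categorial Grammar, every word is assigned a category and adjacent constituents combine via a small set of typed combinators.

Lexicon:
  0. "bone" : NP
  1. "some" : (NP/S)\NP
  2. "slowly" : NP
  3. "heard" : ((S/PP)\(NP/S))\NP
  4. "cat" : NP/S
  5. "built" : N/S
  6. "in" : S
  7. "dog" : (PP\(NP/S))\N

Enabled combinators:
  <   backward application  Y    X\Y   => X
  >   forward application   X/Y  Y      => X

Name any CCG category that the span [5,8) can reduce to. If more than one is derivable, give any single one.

PP\(NP/S)

[0,8] S   >
  [0,4] S/PP   <
    [0,2] NP/S   <
      [0,1] "bone" : NP
      [1,2] "some" : (NP/S)\NP
    [2,4] (S/PP)\(NP/S)   <
      [2,3] "slowly" : NP
      [3,4] "heard" : ((S/PP)\(NP/S))\NP
  [4,8] PP   <
    [4,5] "cat" : NP/S
    [5,8] PP\(NP/S)   <
      [5,7] N   >
        [5,6] "built" : N/S
        [6,7] "in" : S
      [7,8] "dog" : (PP\(NP/S))\N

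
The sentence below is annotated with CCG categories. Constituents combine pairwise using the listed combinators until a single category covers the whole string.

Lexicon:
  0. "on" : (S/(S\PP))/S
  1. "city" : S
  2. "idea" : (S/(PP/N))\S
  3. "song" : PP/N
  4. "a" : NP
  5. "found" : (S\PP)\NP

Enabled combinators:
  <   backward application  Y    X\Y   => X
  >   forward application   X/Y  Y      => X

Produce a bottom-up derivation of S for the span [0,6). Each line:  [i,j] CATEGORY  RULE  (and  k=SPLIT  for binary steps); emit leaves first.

[0,1] (S/(S\PP))/S  lex  "on"
[1,2] S  lex  "city"
[2,3] (S/(PP/N))\S  lex  "idea"
[1,3] S/(PP/N)  <  k=2
[3,4] PP/N  lex  "song"
[1,4] S  >  k=3
[0,4] S/(S\PP)  >  k=1
[4,5] NP  lex  "a"
[5,6] (S\PP)\NP  lex  "found"
[4,6] S\PP  <  k=5
[0,6] S  >  k=4

[0,6] S   >
  [0,4] S/(S\PP)   >
    [0,1] "on" : (S/(S\PP))/S
    [1,4] S   >
      [1,3] S/(PP/N)   <
        [1,2] "city" : S
        [2,3] "idea" : (S/(PP/N))\S
      [3,4] "song" : PP/N
  [4,6] S\PP   <
    [4,5] "a" : NP
    [5,6] "found" : (S\PP)\NP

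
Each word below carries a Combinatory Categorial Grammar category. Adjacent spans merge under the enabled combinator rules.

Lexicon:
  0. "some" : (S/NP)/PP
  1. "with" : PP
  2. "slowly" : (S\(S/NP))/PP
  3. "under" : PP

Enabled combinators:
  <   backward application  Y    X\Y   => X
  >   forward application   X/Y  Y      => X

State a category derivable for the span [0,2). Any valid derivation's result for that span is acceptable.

S/NP

[0,4] S   <
  [0,2] S/NP   >
    [0,1] "some" : (S/NP)/PP
    [1,2] "with" : PP
  [2,4] S\(S/NP)   >
    [2,3] "slowly" : (S\(S/NP))/PP
    [3,4] "under" : PP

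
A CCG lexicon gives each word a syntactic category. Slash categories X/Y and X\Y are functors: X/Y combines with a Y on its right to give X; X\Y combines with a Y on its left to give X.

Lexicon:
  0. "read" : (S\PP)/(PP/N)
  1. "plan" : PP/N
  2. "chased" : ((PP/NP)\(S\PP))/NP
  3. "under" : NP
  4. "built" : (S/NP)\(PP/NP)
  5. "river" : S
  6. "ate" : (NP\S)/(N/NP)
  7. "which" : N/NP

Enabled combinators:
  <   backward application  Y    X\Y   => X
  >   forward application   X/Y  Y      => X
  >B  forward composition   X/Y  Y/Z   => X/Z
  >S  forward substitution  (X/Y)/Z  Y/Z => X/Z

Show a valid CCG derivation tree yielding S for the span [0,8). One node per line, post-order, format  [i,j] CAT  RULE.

[0,1] (S\PP)/(PP/N)  lex  "read"
[1,2] PP/N  lex  "plan"
[0,2] S\PP  >  k=1
[2,3] ((PP/NP)\(S\PP))/NP  lex  "chased"
[3,4] NP  lex  "under"
[2,4] (PP/NP)\(S\PP)  >  k=3
[0,4] PP/NP  <  k=2
[4,5] (S/NP)\(PP/NP)  lex  "built"
[0,5] S/NP  <  k=4
[5,6] S  lex  "river"
[6,7] (NP\S)/(N/NP)  lex  "ate"
[7,8] N/NP  lex  "which"
[6,8] NP\S  >  k=7
[5,8] NP  <  k=6
[0,8] S  >  k=5

[0,8] S   >
  [0,5] S/NP   <
    [0,4] PP/NP   <
      [0,2] S\PP   >
        [0,1] "read" : (S\PP)/(PP/N)
        [1,2] "plan" : PP/N
      [2,4] (PP/NP)\(S\PP)   >
        [2,3] "chased" : ((PP/NP)\(S\PP))/NP
        [3,4] "under" : NP
    [4,5] "built" : (S/NP)\(PP/NP)
  [5,8] NP   <
    [5,6] "river" : S
    [6,8] NP\S   >
      [6,7] "ate" : (NP\S)/(N/NP)
      [7,8] "which" : N/NP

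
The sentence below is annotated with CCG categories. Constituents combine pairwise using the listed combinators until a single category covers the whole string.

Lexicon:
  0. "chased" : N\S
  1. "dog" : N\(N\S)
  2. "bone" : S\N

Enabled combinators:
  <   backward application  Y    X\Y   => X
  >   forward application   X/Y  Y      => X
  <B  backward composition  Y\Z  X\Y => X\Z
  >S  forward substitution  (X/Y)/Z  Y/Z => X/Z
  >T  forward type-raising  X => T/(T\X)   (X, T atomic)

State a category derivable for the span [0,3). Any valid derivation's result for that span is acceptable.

[0,3] S   <
  [0,2] N   <
    [0,1] "chased" : N\S
    [1,2] "dog" : N\(N\S)
  [2,3] "bone" : S\N

S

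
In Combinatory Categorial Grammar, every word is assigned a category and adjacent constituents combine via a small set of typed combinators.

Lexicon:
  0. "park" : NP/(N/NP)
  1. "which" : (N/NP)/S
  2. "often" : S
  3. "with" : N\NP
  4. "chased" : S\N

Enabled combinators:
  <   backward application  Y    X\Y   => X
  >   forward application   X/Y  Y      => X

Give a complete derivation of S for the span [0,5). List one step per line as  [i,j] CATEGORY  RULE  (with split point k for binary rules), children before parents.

[0,1] NP/(N/NP)  lex  "park"
[1,2] (N/NP)/S  lex  "which"
[2,3] S  lex  "often"
[1,3] N/NP  >  k=2
[0,3] NP  >  k=1
[3,4] N\NP  lex  "with"
[0,4] N  <  k=3
[4,5] S\N  lex  "chased"
[0,5] S  <  k=4

[0,5] S   <
  [0,4] N   <
    [0,3] NP   >
      [0,1] "park" : NP/(N/NP)
      [1,3] N/NP   >
        [1,2] "which" : (N/NP)/S
        [2,3] "often" : S
    [3,4] "with" : N\NP
  [4,5] "chased" : S\N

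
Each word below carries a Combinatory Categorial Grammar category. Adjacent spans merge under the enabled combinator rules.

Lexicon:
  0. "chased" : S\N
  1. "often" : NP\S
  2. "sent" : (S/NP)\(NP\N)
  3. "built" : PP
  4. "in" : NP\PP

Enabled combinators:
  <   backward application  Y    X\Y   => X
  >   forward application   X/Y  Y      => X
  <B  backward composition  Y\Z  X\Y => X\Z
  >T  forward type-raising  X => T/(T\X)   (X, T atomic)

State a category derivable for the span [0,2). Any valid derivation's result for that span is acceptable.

NP\N

[0,5] S   >
  [0,3] S/NP   <
    [0,2] NP\N   <B
      [0,1] "chased" : S\N
      [1,2] "often" : NP\S
    [2,3] "sent" : (S/NP)\(NP\N)
  [3,5] NP   <
    [3,4] "built" : PP
    [4,5] "in" : NP\PP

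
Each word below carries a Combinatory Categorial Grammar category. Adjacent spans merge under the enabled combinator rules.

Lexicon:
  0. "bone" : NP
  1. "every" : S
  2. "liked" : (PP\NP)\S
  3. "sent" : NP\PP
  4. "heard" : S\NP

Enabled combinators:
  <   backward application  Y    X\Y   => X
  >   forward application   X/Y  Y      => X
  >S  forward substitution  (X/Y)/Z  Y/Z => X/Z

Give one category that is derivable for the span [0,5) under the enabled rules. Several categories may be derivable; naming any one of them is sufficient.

S

[0,5] S   <
  [0,4] NP   <
    [0,3] PP   <
      [0,1] "bone" : NP
      [1,3] PP\NP   <
        [1,2] "every" : S
        [2,3] "liked" : (PP\NP)\S
    [3,4] "sent" : NP\PP
  [4,5] "heard" : S\NP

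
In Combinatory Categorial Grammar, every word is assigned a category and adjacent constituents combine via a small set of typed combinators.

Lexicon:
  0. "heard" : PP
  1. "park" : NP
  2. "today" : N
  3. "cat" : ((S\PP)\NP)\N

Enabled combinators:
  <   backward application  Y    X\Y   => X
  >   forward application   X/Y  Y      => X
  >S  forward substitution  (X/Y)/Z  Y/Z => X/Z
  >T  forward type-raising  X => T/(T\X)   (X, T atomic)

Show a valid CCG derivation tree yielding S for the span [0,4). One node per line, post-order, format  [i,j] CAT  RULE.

[0,4] S   <
  [0,1] "heard" : PP
  [1,4] S\PP   <
    [1,2] "park" : NP
    [2,4] (S\PP)\NP   <
      [2,3] "today" : N
      [3,4] "cat" : ((S\PP)\NP)\N

[0,1] PP  lex  "heard"
[1,2] NP  lex  "park"
[2,3] N  lex  "today"
[3,4] ((S\PP)\NP)\N  lex  "cat"
[2,4] (S\PP)\NP  <  k=3
[1,4] S\PP  <  k=2
[0,4] S  <  k=1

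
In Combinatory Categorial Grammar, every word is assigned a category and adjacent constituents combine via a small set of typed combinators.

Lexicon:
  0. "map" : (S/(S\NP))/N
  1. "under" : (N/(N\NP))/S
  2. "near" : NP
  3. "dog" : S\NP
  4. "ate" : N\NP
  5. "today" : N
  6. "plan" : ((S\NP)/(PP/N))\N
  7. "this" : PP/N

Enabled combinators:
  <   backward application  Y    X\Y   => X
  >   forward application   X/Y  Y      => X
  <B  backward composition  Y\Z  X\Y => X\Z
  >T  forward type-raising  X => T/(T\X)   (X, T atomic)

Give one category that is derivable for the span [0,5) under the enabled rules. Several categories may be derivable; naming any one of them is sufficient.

[0,8] S   >
  [0,5] S/(S\NP)   >
    [0,1] "map" : (S/(S\NP))/N
    [1,5] N   >
      [1,4] N/(N\NP)   >
        [1,2] "under" : (N/(N\NP))/S
        [2,4] S   <
          [2,3] "near" : NP
          [3,4] "dog" : S\NP
      [4,5] "ate" : N\NP
  [5,8] S\NP   >
    [5,7] (S\NP)/(PP/N)   <
      [5,6] "today" : N
      [6,7] "plan" : ((S\NP)/(PP/N))\N
    [7,8] "this" : PP/N

S/(S\NP)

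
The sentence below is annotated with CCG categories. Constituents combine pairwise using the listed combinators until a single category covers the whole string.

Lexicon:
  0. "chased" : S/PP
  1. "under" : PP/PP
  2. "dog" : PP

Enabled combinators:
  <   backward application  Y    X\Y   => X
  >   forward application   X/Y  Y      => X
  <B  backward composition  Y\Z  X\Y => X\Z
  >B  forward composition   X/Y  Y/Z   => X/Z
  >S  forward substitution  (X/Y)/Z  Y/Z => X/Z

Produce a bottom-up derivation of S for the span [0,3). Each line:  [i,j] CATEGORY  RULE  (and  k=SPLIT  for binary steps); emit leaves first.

[0,3] S   >
  [0,2] S/PP   >B
    [0,1] "chased" : S/PP
    [1,2] "under" : PP/PP
  [2,3] "dog" : PP

[0,1] S/PP  lex  "chased"
[1,2] PP/PP  lex  "under"
[0,2] S/PP  >B  k=1
[2,3] PP  lex  "dog"
[0,3] S  >  k=2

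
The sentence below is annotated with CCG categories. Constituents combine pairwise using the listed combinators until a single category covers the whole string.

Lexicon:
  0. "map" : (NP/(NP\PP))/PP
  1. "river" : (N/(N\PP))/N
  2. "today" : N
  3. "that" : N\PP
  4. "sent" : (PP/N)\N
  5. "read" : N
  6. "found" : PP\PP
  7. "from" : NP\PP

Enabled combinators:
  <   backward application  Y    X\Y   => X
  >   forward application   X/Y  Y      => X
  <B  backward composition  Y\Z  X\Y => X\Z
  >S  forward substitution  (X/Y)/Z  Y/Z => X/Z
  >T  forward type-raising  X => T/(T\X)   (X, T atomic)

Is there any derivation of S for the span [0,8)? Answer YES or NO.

NO

(NP/(NP\PP))/PP (N/(N\PP))/N N N\PP (PP/N)\N N PP\PP NP\PP
CKY chart[0,8] = {N/(N\NP), NP, NP/(NP\NP), PP/(PP\NP), S/(S\NP)}; S ∉ chart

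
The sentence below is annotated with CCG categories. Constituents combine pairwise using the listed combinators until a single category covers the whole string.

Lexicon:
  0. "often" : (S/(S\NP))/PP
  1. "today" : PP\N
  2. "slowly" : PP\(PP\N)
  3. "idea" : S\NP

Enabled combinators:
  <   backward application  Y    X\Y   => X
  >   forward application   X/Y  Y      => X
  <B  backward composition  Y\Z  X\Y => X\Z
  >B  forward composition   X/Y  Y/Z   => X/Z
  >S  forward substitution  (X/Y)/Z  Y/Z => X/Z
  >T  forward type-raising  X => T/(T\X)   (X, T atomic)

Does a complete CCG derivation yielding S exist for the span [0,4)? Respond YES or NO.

YES

[0,4] S   >
  [0,3] S/(S\NP)   >
    [0,1] "often" : (S/(S\NP))/PP
    [1,3] PP   <
      [1,2] "today" : PP\N
      [2,3] "slowly" : PP\(PP\N)
  [3,4] "idea" : S\NP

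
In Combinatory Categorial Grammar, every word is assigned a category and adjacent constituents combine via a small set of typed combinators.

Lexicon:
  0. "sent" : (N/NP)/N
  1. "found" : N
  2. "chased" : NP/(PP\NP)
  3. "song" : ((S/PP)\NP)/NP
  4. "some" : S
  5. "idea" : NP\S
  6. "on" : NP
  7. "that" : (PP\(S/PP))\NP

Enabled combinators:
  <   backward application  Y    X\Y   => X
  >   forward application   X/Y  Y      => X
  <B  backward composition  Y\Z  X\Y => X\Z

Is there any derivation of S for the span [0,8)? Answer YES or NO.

NO

(N/NP)/N N NP/(PP\NP) ((S/PP)\NP)/NP S NP\S NP (PP\(S/PP))\NP
CKY chart[0,8] = {N}; S ∉ chart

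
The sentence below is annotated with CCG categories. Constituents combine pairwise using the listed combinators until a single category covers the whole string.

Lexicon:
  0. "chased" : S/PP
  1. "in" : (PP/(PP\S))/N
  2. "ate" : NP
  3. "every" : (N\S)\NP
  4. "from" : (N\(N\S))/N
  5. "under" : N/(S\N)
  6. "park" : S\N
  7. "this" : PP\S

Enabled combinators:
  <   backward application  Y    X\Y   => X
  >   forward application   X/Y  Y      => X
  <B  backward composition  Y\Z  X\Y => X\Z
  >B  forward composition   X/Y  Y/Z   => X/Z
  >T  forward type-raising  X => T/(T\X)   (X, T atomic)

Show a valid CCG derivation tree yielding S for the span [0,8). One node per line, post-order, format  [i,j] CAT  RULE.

[0,8] S   >
  [0,1] "chased" : S/PP
  [1,8] PP   >
    [1,7] PP/(PP\S)   >
      [1,2] "in" : (PP/(PP\S))/N
      [2,7] N   <
        [2,4] N\S   <
          [2,3] "ate" : NP
          [3,4] "every" : (N\S)\NP
        [4,7] N\(N\S)   >
          [4,5] "from" : (N\(N\S))/N
          [5,7] N   >
            [5,6] "under" : N/(S\N)
            [6,7] "park" : S\N
    [7,8] "this" : PP\S

[0,1] S/PP  lex  "chased"
[1,2] (PP/(PP\S))/N  lex  "in"
[2,3] NP  lex  "ate"
[3,4] (N\S)\NP  lex  "every"
[2,4] N\S  <  k=3
[4,5] (N\(N\S))/N  lex  "from"
[5,6] N/(S\N)  lex  "under"
[6,7] S\N  lex  "park"
[5,7] N  >  k=6
[4,7] N\(N\S)  >  k=5
[2,7] N  <  k=4
[1,7] PP/(PP\S)  >  k=2
[7,8] PP\S  lex  "this"
[1,8] PP  >  k=7
[0,8] S  >  k=1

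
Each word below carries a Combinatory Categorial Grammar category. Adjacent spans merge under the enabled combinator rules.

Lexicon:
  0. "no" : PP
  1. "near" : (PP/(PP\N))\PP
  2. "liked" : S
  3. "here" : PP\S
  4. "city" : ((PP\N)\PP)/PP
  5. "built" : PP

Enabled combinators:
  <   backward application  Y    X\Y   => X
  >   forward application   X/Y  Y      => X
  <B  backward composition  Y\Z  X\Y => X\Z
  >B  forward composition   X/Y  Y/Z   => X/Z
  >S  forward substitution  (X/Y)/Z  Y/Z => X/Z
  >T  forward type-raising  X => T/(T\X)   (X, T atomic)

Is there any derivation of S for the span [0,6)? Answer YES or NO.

PP (PP/(PP\N))\PP S PP\S ((PP\N)\PP)/PP PP
CKY chart[0,6] = {N/(N\PP), NP/(NP\PP), PP, PP/(PP\PP), S/(S\PP)}; S ∉ chart

NO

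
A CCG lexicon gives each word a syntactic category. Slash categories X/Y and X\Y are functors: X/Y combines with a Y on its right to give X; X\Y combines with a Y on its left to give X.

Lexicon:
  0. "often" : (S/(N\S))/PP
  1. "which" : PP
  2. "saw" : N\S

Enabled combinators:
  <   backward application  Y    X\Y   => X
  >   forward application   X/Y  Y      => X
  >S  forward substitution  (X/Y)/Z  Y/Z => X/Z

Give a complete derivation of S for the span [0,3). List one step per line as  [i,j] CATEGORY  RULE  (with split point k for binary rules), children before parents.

[0,3] S   >
  [0,2] S/(N\S)   >
    [0,1] "often" : (S/(N\S))/PP
    [1,2] "which" : PP
  [2,3] "saw" : N\S

[0,1] (S/(N\S))/PP  lex  "often"
[1,2] PP  lex  "which"
[0,2] S/(N\S)  >  k=1
[2,3] N\S  lex  "saw"
[0,3] S  >  k=2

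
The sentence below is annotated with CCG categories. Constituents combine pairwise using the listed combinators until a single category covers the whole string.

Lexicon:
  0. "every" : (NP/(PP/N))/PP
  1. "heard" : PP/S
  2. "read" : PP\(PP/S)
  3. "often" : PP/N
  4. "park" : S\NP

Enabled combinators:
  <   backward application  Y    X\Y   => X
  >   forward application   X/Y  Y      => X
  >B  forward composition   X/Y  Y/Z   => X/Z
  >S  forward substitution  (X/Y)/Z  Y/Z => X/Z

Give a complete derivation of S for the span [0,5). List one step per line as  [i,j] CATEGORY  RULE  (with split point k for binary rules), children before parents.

[0,1] (NP/(PP/N))/PP  lex  "every"
[1,2] PP/S  lex  "heard"
[2,3] PP\(PP/S)  lex  "read"
[1,3] PP  <  k=2
[0,3] NP/(PP/N)  >  k=1
[3,4] PP/N  lex  "often"
[0,4] NP  >  k=3
[4,5] S\NP  lex  "park"
[0,5] S  <  k=4

[0,5] S   <
  [0,4] NP   >
    [0,3] NP/(PP/N)   >
      [0,1] "every" : (NP/(PP/N))/PP
      [1,3] PP   <
        [1,2] "heard" : PP/S
        [2,3] "read" : PP\(PP/S)
    [3,4] "often" : PP/N
  [4,5] "park" : S\NP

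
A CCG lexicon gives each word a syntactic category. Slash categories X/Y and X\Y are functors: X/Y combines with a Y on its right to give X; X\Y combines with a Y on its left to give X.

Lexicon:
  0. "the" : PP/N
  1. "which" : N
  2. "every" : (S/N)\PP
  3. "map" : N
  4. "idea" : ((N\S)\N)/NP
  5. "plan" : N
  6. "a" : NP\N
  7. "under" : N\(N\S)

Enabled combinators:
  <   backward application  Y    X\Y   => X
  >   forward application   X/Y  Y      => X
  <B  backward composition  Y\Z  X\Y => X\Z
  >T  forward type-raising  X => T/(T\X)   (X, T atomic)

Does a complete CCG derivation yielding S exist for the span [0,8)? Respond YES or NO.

YES

[0,8] S   >
  [0,3] S/N   <
    [0,2] PP   >
      [0,1] "the" : PP/N
      [1,2] "which" : N
    [2,3] "every" : (S/N)\PP
  [3,8] N   <
    [3,7] N\S   <
      [3,4] "map" : N
      [4,7] (N\S)\N   >
        [4,5] "idea" : ((N\S)\N)/NP
        [5,7] NP   >
          [5,6] NP/(NP\N)   >T
            [5,6] "plan" : N
          [6,7] "a" : NP\N
    [7,8] "under" : N\(N\S)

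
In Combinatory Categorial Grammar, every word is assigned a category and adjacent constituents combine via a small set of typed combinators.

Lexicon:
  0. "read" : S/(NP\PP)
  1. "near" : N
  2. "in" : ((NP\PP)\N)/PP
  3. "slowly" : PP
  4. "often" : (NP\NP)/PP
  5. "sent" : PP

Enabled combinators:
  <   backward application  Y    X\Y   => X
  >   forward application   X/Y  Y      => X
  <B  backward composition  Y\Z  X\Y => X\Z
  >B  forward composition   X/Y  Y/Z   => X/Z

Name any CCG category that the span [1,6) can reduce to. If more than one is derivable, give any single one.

NP\PP

[0,6] S   >
  [0,1] "read" : S/(NP\PP)
  [1,6] NP\PP   <B
    [1,4] NP\PP   <
      [1,2] "near" : N
      [2,4] (NP\PP)\N   >
        [2,3] "in" : ((NP\PP)\N)/PP
        [3,4] "slowly" : PP
    [4,6] NP\NP   >
      [4,5] "often" : (NP\NP)/PP
      [5,6] "sent" : PP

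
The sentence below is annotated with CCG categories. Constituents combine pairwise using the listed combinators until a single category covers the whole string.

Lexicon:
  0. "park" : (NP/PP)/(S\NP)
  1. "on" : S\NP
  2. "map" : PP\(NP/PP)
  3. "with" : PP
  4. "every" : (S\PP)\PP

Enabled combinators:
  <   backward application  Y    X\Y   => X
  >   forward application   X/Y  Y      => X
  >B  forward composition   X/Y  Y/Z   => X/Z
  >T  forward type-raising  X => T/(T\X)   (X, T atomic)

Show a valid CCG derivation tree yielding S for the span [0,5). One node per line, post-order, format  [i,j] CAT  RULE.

[0,5] S   <
  [0,3] PP   <
    [0,2] NP/PP   >
      [0,1] "park" : (NP/PP)/(S\NP)
      [1,2] "on" : S\NP
    [2,3] "map" : PP\(NP/PP)
  [3,5] S\PP   <
    [3,4] "with" : PP
    [4,5] "every" : (S\PP)\PP

[0,1] (NP/PP)/(S\NP)  lex  "park"
[1,2] S\NP  lex  "on"
[0,2] NP/PP  >  k=1
[2,3] PP\(NP/PP)  lex  "map"
[0,3] PP  <  k=2
[3,4] PP  lex  "with"
[4,5] (S\PP)\PP  lex  "every"
[3,5] S\PP  <  k=4
[0,5] S  <  k=3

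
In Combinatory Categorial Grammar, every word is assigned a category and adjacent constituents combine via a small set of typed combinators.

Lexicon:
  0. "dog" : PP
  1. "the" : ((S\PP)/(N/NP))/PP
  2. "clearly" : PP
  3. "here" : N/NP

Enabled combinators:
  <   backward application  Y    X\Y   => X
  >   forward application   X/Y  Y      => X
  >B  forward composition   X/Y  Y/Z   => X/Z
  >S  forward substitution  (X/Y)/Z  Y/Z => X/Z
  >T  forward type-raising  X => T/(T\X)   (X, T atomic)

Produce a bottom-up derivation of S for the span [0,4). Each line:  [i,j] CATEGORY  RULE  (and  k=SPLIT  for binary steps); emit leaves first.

[0,4] S   >
  [0,1] S/(S\PP)   >T
    [0,1] "dog" : PP
  [1,4] S\PP   >
    [1,3] (S\PP)/(N/NP)   >
      [1,2] "the" : ((S\PP)/(N/NP))/PP
      [2,3] "clearly" : PP
    [3,4] "here" : N/NP

[0,1] PP  lex  "dog"
[0,1] S/(S\PP)  >T
[1,2] ((S\PP)/(N/NP))/PP  lex  "the"
[2,3] PP  lex  "clearly"
[1,3] (S\PP)/(N/NP)  >  k=2
[3,4] N/NP  lex  "here"
[1,4] S\PP  >  k=3
[0,4] S  >  k=1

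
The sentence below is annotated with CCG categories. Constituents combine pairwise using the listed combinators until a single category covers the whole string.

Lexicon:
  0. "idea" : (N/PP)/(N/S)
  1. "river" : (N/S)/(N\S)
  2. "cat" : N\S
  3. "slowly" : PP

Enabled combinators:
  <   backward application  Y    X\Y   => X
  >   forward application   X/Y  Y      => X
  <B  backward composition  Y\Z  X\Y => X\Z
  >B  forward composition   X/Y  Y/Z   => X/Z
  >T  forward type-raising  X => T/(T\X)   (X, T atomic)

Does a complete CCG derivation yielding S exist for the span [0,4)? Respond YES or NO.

NO

(N/PP)/(N/S) (N/S)/(N\S) N\S PP
CKY chart[0,4] = {N, N/(N\N), N/(PP\PP), NP/(NP\N), PP/(PP\N), S/(S\N)}; S ∉ chart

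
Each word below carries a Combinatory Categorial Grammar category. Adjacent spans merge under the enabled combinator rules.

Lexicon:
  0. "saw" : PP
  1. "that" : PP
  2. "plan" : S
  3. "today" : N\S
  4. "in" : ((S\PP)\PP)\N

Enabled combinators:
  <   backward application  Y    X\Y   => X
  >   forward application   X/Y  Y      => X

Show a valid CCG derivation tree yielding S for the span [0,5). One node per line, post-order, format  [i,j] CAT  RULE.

[0,1] PP  lex  "saw"
[1,2] PP  lex  "that"
[2,3] S  lex  "plan"
[3,4] N\S  lex  "today"
[2,4] N  <  k=3
[4,5] ((S\PP)\PP)\N  lex  "in"
[2,5] (S\PP)\PP  <  k=4
[1,5] S\PP  <  k=2
[0,5] S  <  k=1

[0,5] S   <
  [0,1] "saw" : PP
  [1,5] S\PP   <
    [1,2] "that" : PP
    [2,5] (S\PP)\PP   <
      [2,4] N   <
        [2,3] "plan" : S
        [3,4] "today" : N\S
      [4,5] "in" : ((S\PP)\PP)\N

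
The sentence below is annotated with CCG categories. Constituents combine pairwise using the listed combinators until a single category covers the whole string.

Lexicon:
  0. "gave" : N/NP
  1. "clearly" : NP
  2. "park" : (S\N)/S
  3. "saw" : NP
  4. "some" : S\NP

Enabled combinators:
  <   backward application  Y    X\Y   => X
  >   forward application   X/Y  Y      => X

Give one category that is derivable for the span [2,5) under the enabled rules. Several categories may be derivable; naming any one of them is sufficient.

[0,5] S   <
  [0,2] N   >
    [0,1] "gave" : N/NP
    [1,2] "clearly" : NP
  [2,5] S\N   >
    [2,3] "park" : (S\N)/S
    [3,5] S   <
      [3,4] "saw" : NP
      [4,5] "some" : S\NP

S\N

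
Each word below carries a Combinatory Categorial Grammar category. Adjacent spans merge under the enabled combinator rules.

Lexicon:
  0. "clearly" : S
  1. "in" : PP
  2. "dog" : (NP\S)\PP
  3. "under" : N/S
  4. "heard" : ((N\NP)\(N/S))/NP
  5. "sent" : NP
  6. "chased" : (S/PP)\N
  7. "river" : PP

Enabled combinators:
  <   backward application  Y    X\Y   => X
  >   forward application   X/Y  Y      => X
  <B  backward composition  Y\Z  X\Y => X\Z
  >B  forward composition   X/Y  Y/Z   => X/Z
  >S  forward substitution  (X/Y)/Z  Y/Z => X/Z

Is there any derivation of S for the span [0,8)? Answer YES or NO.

[0,8] S   >
  [0,7] S/PP   <
    [0,6] N   <
      [0,3] NP   <
        [0,1] "clearly" : S
        [1,3] NP\S   <
          [1,2] "in" : PP
          [2,3] "dog" : (NP\S)\PP
      [3,6] N\NP   <
        [3,4] "under" : N/S
        [4,6] (N\NP)\(N/S)   >
          [4,5] "heard" : ((N\NP)\(N/S))/NP
          [5,6] "sent" : NP
    [6,7] "chased" : (S/PP)\N
  [7,8] "river" : PP

YES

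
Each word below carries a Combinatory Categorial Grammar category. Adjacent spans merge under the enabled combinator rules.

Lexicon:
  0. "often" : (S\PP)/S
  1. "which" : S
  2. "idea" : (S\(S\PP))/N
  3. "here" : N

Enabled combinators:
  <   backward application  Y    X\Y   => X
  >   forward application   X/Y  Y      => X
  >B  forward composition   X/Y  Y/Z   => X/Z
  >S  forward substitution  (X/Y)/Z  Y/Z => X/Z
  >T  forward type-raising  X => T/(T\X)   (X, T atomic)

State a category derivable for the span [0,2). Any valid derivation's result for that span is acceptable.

S\PP

[0,4] S   <
  [0,2] S\PP   >
    [0,1] "often" : (S\PP)/S
    [1,2] "which" : S
  [2,4] S\(S\PP)   >
    [2,3] "idea" : (S\(S\PP))/N
    [3,4] "here" : N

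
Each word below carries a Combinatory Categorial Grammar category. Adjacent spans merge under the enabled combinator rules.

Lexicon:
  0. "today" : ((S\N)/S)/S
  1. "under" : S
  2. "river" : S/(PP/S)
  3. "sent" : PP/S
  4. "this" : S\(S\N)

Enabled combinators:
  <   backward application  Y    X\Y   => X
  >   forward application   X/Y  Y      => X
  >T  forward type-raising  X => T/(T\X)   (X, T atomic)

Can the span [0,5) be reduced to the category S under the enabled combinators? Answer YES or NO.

YES

[0,5] S   <
  [0,4] S\N   >
    [0,2] (S\N)/S   >
      [0,1] "today" : ((S\N)/S)/S
      [1,2] "under" : S
    [2,4] S   >
      [2,3] "river" : S/(PP/S)
      [3,4] "sent" : PP/S
  [4,5] "this" : S\(S\N)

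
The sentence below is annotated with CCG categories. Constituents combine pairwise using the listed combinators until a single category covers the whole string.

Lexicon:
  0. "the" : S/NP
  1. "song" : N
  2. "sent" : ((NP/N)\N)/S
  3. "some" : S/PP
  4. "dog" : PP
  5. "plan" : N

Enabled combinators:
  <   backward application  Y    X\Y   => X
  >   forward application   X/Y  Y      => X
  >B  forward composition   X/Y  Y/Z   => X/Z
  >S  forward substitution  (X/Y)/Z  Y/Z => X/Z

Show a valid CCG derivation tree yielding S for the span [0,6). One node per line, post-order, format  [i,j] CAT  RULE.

[0,6] S   >
  [0,1] "the" : S/NP
  [1,6] NP   >
    [1,5] NP/N   <
      [1,2] "song" : N
      [2,5] (NP/N)\N   >
        [2,3] "sent" : ((NP/N)\N)/S
        [3,5] S   >
          [3,4] "some" : S/PP
          [4,5] "dog" : PP
    [5,6] "plan" : N

[0,1] S/NP  lex  "the"
[1,2] N  lex  "song"
[2,3] ((NP/N)\N)/S  lex  "sent"
[3,4] S/PP  lex  "some"
[4,5] PP  lex  "dog"
[3,5] S  >  k=4
[2,5] (NP/N)\N  >  k=3
[1,5] NP/N  <  k=2
[5,6] N  lex  "plan"
[1,6] NP  >  k=5
[0,6] S  >  k=1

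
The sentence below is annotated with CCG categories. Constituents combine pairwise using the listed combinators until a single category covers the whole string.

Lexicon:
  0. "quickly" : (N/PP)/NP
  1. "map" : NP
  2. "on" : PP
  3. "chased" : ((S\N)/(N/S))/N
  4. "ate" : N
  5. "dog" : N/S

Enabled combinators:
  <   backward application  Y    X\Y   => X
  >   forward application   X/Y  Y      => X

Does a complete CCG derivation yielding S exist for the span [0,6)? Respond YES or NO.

YES

[0,6] S   <
  [0,3] N   >
    [0,2] N/PP   >
      [0,1] "quickly" : (N/PP)/NP
      [1,2] "map" : NP
    [2,3] "on" : PP
  [3,6] S\N   >
    [3,5] (S\N)/(N/S)   >
      [3,4] "chased" : ((S\N)/(N/S))/N
      [4,5] "ate" : N
    [5,6] "dog" : N/S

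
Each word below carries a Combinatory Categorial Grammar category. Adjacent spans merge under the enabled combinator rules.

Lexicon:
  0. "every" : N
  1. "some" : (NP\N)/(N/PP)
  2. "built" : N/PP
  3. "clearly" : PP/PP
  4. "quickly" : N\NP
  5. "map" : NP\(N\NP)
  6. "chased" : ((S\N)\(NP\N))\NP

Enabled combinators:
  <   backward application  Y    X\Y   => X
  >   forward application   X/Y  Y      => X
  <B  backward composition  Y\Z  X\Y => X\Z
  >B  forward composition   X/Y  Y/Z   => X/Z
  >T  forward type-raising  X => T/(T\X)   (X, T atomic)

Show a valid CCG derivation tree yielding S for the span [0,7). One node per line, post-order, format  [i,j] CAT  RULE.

[0,1] N  lex  "every"
[1,2] (NP\N)/(N/PP)  lex  "some"
[2,3] N/PP  lex  "built"
[3,4] PP/PP  lex  "clearly"
[2,4] N/PP  >B  k=3
[1,4] NP\N  >  k=2
[4,5] N\NP  lex  "quickly"
[5,6] NP\(N\NP)  lex  "map"
[4,6] NP  <  k=5
[6,7] ((S\N)\(NP\N))\NP  lex  "chased"
[4,7] (S\N)\(NP\N)  <  k=6
[1,7] S\N  <  k=4
[0,7] S  <  k=1

[0,7] S   <
  [0,1] "every" : N
  [1,7] S\N   <
    [1,4] NP\N   >
      [1,2] "some" : (NP\N)/(N/PP)
      [2,4] N/PP   >B
        [2,3] "built" : N/PP
        [3,4] "clearly" : PP/PP
    [4,7] (S\N)\(NP\N)   <
      [4,6] NP   <
        [4,5] "quickly" : N\NP
        [5,6] "map" : NP\(N\NP)
      [6,7] "chased" : ((S\N)\(NP\N))\NP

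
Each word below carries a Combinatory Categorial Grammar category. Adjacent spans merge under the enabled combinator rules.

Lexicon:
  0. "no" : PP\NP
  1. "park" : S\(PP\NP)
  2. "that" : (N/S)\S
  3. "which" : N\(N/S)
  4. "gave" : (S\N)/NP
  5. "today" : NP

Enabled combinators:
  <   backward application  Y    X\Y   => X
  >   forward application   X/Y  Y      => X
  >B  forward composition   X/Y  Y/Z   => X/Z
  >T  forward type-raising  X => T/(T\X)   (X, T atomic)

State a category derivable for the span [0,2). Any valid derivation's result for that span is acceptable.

[0,6] S   <
  [0,4] N   <
    [0,3] N/S   <
      [0,2] S   <
        [0,1] "no" : PP\NP
        [1,2] "park" : S\(PP\NP)
      [2,3] "that" : (N/S)\S
    [3,4] "which" : N\(N/S)
  [4,6] S\N   >
    [4,5] "gave" : (S\N)/NP
    [5,6] "today" : NP

S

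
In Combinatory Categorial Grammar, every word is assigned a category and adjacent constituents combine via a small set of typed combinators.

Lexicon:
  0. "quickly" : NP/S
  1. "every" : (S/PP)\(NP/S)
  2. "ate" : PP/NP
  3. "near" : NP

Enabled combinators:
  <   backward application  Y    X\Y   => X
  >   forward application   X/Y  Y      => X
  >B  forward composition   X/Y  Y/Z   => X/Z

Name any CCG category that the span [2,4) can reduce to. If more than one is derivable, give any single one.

[0,4] S   >
  [0,2] S/PP   <
    [0,1] "quickly" : NP/S
    [1,2] "every" : (S/PP)\(NP/S)
  [2,4] PP   >
    [2,3] "ate" : PP/NP
    [3,4] "near" : NP

PP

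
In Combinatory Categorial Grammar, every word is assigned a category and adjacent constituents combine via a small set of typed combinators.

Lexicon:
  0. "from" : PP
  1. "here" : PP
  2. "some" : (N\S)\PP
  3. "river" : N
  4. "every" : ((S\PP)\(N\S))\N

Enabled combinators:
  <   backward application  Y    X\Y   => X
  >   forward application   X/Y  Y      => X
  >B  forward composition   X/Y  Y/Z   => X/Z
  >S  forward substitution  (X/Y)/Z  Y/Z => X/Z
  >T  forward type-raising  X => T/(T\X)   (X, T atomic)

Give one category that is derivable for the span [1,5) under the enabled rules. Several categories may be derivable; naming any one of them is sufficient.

S\PP

[0,5] S   >
  [0,1] S/(S\PP)   >T
    [0,1] "from" : PP
  [1,5] S\PP   <
    [1,3] N\S   <
      [1,2] "here" : PP
      [2,3] "some" : (N\S)\PP
    [3,5] (S\PP)\(N\S)   <
      [3,4] "river" : N
      [4,5] "every" : ((S\PP)\(N\S))\N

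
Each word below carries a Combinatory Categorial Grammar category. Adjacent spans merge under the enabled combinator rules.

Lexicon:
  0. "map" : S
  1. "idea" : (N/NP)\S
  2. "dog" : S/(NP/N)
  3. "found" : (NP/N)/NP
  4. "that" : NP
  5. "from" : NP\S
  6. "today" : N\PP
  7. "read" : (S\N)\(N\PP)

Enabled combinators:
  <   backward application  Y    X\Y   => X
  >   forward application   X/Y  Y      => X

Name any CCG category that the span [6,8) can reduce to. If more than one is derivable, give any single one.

[0,8] S   <
  [0,6] N   >
    [0,2] N/NP   <
      [0,1] "map" : S
      [1,2] "idea" : (N/NP)\S
    [2,6] NP   <
      [2,5] S   >
        [2,3] "dog" : S/(NP/N)
        [3,5] NP/N   >
          [3,4] "found" : (NP/N)/NP
          [4,5] "that" : NP
      [5,6] "from" : NP\S
  [6,8] S\N   <
    [6,7] "today" : N\PP
    [7,8] "read" : (S\N)\(N\PP)

S\N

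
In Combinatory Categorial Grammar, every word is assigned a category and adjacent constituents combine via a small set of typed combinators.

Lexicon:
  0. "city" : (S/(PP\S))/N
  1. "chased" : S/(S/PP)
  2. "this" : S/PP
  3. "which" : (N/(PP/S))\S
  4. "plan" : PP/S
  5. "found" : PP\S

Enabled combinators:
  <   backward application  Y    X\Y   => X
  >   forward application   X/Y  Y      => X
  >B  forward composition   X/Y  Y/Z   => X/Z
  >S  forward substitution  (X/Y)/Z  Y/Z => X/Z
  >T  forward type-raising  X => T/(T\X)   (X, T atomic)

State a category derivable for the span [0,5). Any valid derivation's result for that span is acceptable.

[0,6] S   >
  [0,5] S/(PP\S)   >
    [0,1] "city" : (S/(PP\S))/N
    [1,5] N   >
      [1,4] N/(PP/S)   <
        [1,3] S   >
          [1,2] "chased" : S/(S/PP)
          [2,3] "this" : S/PP
        [3,4] "which" : (N/(PP/S))\S
      [4,5] "plan" : PP/S
  [5,6] "found" : PP\S

S/(PP\S)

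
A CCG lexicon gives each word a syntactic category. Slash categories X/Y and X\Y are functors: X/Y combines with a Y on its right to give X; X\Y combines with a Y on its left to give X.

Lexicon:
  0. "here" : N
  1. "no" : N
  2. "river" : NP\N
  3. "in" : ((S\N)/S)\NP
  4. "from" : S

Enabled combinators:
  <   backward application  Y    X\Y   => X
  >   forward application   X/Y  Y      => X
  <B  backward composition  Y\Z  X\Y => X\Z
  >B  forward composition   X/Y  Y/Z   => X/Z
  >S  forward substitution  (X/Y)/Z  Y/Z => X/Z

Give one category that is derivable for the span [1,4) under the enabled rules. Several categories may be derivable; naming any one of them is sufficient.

[0,5] S   <
  [0,1] "here" : N
  [1,5] S\N   >
    [1,4] (S\N)/S   <
      [1,3] NP   <
        [1,2] "no" : N
        [2,3] "river" : NP\N
      [3,4] "in" : ((S\N)/S)\NP
    [4,5] "from" : S

(S\N)/S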